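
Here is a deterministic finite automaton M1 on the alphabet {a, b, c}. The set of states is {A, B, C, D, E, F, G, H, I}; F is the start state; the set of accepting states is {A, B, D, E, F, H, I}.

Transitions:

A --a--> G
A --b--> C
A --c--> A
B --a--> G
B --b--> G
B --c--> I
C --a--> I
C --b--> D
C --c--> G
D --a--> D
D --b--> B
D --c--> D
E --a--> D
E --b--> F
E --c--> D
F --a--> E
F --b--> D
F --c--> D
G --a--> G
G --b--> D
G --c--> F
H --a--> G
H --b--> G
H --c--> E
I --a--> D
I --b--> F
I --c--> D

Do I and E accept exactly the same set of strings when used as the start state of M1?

Yes

Reachable states from the start: {B,D,E,F,G,I}. Unreachable: {A,C,H} — drop them.
P0 = {B,D,E,F,I} | {G}.
On input a, block {B,D,E,F,I} splits into {D,E,F,I} and {B}.
Split {D,E,F,I} by δ(·,b) → {E,F,I} and {D}.
Refine {E,F,I} on symbol a: members go to different blocks, giving {E,I} and {F}.
The partition is now stable with 5 blocks: {E,I} | {G} | {B} | {D} | {F}.
I and E lie in the same block of the stable partition, so they are equivalent — no string distinguishes them.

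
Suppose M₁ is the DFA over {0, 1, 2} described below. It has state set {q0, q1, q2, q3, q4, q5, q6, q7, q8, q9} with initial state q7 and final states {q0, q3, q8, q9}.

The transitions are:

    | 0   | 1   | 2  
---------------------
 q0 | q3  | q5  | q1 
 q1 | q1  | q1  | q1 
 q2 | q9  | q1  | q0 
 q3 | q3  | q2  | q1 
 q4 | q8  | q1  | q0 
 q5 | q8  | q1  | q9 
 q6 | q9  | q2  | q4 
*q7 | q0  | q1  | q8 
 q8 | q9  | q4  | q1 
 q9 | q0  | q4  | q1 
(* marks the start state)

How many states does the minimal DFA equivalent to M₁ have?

Reachable states from the start: {q0,q1,q2,q3,q4,q5,q7,q8,q9}. Unreachable: {q6} — drop them.
P0 = {q0,q3,q8,q9} | {q1,q2,q4,q5,q7}.
On input 0, block {q1,q2,q4,q5,q7} splits into {q2,q4,q5,q7} and {q1}.
Stable partition: {q0,q3,q8,q9} | {q2,q4,q5,q7} | {q1} — 3 equivalence classes.

3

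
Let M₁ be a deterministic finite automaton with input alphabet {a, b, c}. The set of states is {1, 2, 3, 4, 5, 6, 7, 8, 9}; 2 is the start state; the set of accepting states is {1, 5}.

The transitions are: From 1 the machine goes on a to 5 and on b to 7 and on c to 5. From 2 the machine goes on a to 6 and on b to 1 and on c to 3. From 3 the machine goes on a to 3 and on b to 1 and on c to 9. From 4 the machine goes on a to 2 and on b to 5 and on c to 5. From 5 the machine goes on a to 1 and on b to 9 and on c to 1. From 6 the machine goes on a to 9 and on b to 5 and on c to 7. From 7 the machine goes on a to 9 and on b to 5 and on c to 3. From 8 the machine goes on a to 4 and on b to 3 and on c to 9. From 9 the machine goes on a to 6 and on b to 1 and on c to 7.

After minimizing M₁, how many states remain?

2

First remove the unreachable states {4,8}; 7 states remain.
P0 = {1,5} | {2,3,6,7,9}.
No further refinement is possible. Final partition (2 blocks): {1,5} | {2,3,6,7,9}.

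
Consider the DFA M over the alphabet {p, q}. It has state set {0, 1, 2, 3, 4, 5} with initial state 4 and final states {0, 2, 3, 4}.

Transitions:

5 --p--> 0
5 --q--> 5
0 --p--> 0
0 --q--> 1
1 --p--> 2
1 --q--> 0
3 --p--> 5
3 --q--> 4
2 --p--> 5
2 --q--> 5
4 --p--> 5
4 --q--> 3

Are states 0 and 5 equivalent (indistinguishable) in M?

Every state is reachable, so we keep all 6.
Start with accepting vs non-accepting: {0,2,3,4} | {1,5}.
On input p, block {0,2,3,4} splits into {2,3,4} and {0}.
Split {2,3,4} by δ(·,q) → {3,4} and {2}.
On input p, block {1,5} splits into {1} and {5}.
The partition is now stable with 5 blocks: {3,4} | {1} | {0} | {2} | {5}.
0 and 5 end up in different blocks, so they are distinguishable. For instance, the string 'ε' is accepted from only 0.

No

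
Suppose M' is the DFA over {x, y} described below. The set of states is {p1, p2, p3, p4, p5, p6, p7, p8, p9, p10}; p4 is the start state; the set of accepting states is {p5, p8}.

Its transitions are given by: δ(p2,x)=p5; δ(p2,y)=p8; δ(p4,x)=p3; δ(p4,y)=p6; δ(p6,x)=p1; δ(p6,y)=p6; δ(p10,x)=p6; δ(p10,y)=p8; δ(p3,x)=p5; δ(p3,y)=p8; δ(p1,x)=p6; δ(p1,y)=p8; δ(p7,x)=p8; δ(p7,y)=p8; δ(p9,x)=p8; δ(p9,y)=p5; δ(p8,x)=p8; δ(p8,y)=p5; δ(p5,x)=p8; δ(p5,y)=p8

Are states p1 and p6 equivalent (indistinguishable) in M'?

First remove the unreachable states {p2,p7,p9,p10}; 6 states remain.
Start with accepting vs non-accepting: {p5,p8} | {p1,p3,p4,p6}.
Split {p1,p3,p4,p6} by δ(·,x) → {p1,p4,p6} and {p3}.
Split {p1,p4,p6} by δ(·,x) → {p1,p6} and {p4}.
Split {p1,p6} by δ(·,y) → {p1} and {p6}.
The partition is now stable with 5 blocks: {p5,p8} | {p1} | {p3} | {p4} | {p6}.
p1 and p6 end up in different blocks, so they are distinguishable. For instance, the string 'y' is accepted from only p1.

No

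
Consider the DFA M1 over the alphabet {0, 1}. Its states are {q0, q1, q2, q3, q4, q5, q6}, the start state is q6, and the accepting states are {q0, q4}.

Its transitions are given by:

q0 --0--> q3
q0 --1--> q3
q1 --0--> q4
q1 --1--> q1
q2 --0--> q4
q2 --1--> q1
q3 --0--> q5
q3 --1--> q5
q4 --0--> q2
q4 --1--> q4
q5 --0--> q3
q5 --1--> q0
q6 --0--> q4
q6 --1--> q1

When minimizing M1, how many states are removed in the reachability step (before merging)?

BFS from q6 reaches {q1, q2, q4, q6}; the 3 state(s) q0, q3, q5 are never visited.

3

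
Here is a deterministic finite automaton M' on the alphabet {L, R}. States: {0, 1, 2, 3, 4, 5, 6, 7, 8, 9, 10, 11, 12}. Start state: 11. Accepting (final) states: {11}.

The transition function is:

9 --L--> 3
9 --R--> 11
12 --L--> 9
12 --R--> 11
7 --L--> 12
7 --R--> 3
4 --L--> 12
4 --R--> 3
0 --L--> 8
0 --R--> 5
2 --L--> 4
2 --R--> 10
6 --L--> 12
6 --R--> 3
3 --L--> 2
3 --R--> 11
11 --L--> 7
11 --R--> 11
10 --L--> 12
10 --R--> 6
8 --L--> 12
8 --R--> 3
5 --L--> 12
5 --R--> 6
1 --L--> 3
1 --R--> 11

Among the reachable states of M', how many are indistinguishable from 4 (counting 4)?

First remove the unreachable states {0,1,5,8}; 9 states remain.
P0 = {11} | {2,3,4,6,7,9,10,12}.
On input R, block {2,3,4,6,7,9,10,12} splits into {2,4,6,7,10} and {3,9,12}.
On input L, block {2,4,6,7,10} splits into {4,6,7,10} and {2}.
On input R, block {4,6,7,10} splits into {4,6,7} and {10}.
Refine {3,9,12} on symbol L: members go to different blocks, giving {9,12} and {3}.
Split {9,12} by δ(·,L) → {9} and {12}.
No further refinement is possible. Final partition (7 blocks): {11} | {4,6,7} | {9} | {2} | {10} | {3} | {12}.
State 4 belongs to the block {4,6,7}, which has 3 states.

3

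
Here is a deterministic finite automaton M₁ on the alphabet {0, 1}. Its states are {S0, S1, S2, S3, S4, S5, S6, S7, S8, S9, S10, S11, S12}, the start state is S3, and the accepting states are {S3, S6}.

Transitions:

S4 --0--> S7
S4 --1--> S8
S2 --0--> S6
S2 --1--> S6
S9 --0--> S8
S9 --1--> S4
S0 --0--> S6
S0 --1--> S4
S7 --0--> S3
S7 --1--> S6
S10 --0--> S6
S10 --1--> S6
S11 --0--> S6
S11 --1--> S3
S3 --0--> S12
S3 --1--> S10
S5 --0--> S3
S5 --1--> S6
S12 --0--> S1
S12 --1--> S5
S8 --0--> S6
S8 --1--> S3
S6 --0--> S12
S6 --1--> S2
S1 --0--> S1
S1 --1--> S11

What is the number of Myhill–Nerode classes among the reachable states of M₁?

3

Reachable states from the start: {S1,S2,S3,S5,S6,S10,S11,S12}. Unreachable: {S0,S4,S7,S8,S9} — drop them.
P0 = {S3,S6} | {S1,S2,S5,S10,S11,S12}.
Split {S1,S2,S5,S10,S11,S12} by δ(·,0) → {S2,S5,S10,S11} and {S1,S12}.
Stable partition: {S3,S6} | {S2,S5,S10,S11} | {S1,S12} — 3 equivalence classes.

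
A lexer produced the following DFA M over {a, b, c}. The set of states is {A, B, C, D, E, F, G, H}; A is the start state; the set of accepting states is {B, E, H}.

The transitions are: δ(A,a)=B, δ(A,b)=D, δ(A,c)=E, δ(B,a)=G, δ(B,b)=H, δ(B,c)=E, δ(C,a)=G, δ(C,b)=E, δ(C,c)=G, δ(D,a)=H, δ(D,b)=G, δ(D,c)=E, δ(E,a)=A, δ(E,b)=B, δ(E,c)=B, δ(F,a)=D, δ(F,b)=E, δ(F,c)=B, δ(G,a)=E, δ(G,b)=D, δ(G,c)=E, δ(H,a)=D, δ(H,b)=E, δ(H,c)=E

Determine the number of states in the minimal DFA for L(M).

States {C,F} cannot be reached from the start state, so discard them.
Start with accepting vs non-accepting: {B,E,H} | {A,D,G}.
Stable partition: {B,E,H} | {A,D,G} — 2 equivalence classes.

2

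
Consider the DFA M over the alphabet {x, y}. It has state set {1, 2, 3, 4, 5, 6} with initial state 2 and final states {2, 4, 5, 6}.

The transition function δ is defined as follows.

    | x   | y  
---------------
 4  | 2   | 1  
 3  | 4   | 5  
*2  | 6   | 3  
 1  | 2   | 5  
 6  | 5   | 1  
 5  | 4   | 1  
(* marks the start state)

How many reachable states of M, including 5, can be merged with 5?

All states are reachable from the start state.
Initial partition by acceptance: {2,4,5,6} | {1,3}.
The partition is now stable with 2 blocks: {2,4,5,6} | {1,3}.
State 5 belongs to the block {2,4,5,6}, which has 4 states.

4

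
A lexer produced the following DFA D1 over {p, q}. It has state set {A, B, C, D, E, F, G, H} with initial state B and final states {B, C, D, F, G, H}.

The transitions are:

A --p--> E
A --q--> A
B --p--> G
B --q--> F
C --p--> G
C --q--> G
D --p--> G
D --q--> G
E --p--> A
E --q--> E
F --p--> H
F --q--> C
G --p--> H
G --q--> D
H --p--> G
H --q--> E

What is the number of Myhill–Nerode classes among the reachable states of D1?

4

Initial partition by acceptance: {B,C,D,F,G,H} | {A,E}.
Split {B,C,D,F,G,H} by δ(·,q) → {B,C,D,F,G} and {H}.
On input p, block {B,C,D,F,G} splits into {B,C,D} and {F,G}.
Stable partition: {B,C,D} | {A,E} | {H} | {F,G} — 4 equivalence classes.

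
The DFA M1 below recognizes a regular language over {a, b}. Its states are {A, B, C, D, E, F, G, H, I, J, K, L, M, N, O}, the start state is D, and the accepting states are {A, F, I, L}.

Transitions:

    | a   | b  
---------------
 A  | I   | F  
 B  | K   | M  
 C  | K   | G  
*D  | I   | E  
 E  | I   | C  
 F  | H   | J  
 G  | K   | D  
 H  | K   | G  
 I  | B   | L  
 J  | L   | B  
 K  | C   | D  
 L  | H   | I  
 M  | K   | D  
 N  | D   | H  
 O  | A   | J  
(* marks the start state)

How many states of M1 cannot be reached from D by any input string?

BFS from D reaches {B, C, D, E, G, H, I, K, L, M}; the 5 state(s) A, F, J, N, O are never visited.

5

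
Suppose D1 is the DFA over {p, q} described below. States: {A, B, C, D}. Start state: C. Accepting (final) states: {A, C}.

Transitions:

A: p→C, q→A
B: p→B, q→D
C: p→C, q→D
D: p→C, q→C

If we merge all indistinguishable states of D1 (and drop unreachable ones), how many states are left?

2

States {A,B} cannot be reached from the start state, so discard them.
Start with accepting vs non-accepting: {C} | {D}.
Stable partition: {C} | {D} — 2 equivalence classes.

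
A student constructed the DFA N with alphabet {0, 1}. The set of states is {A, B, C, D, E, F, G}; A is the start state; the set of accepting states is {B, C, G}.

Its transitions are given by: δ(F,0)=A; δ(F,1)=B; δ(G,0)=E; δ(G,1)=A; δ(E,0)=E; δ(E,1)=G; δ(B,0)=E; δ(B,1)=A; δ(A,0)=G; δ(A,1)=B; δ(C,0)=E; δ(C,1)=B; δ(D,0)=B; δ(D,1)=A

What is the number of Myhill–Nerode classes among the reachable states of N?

Reachable states from the start: {A,B,E,G}. Unreachable: {C,D,F} — drop them.
Start with accepting vs non-accepting: {B,G} | {A,E}.
Refine {A,E} on symbol 0: members go to different blocks, giving {A} and {E}.
Stable partition: {B,G} | {A} | {E} — 3 equivalence classes.

3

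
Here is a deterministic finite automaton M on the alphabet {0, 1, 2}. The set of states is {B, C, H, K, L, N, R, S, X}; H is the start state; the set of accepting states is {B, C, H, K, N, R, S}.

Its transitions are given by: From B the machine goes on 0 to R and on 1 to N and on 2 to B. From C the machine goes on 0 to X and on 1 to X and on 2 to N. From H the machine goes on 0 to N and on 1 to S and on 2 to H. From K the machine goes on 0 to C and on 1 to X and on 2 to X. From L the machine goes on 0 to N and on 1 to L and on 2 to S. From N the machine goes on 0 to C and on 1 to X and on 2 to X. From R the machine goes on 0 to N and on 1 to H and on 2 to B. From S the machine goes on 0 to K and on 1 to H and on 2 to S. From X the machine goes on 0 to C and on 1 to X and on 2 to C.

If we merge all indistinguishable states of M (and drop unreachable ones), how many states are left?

4

States {B,L,R} cannot be reached from the start state, so discard them.
Initial partition by acceptance: {C,H,K,N,S} | {X}.
Refine {C,H,K,N,S} on symbol 0: members go to different blocks, giving {H,K,N,S} and {C}.
Split {H,K,N,S} by δ(·,0) → {H,S} and {K,N}.
Stable partition: {H,S} | {X} | {C} | {K,N} — 4 equivalence classes.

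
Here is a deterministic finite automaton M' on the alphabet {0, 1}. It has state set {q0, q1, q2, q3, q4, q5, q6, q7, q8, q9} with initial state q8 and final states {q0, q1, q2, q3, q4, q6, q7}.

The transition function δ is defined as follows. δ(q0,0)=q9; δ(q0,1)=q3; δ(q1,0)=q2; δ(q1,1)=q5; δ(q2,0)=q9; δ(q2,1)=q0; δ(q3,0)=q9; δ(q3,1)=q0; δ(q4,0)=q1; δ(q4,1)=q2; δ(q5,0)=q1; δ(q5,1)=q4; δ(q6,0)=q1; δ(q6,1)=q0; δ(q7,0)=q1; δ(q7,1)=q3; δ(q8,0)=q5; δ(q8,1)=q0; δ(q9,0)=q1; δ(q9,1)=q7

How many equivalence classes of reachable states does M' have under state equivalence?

Reachable states from the start: {q0,q1,q2,q3,q4,q5,q7,q8,q9}. Unreachable: {q6} — drop them.
Start with accepting vs non-accepting: {q0,q1,q2,q3,q4,q7} | {q5,q8,q9}.
Refine {q0,q1,q2,q3,q4,q7} on symbol 0: members go to different blocks, giving {q0,q2,q3} and {q1,q4,q7}.
Refine {q5,q8,q9} on symbol 0: members go to different blocks, giving {q5,q9} and {q8}.
On input 0, block {q1,q4,q7} splits into {q4,q7} and {q1}.
The partition is now stable with 5 blocks: {q0,q2,q3} | {q5,q9} | {q4,q7} | {q8} | {q1}.

5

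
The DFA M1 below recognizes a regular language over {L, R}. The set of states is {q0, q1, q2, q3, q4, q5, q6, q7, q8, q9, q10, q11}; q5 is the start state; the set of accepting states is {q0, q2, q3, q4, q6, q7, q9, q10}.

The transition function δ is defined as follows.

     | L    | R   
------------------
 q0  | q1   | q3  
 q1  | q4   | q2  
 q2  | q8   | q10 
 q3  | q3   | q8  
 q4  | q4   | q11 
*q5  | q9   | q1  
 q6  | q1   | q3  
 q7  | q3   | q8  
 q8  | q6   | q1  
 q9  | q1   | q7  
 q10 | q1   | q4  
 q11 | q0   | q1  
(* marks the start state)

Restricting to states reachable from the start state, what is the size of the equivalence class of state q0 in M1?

4

Every state is reachable, so we keep all 12.
Initial partition by acceptance: {q0,q2,q3,q4,q6,q7,q9,q10} | {q1,q5,q8,q11}.
On input L, block {q0,q2,q3,q4,q6,q7,q9,q10} splits into {q0,q2,q6,q9,q10} and {q3,q4,q7}.
On input R, block {q0,q2,q6,q9,q10} splits into {q0,q6,q9,q10} and {q2}.
Refine {q1,q5,q8,q11} on symbol L: members go to different blocks, giving {q5,q8,q11} and {q1}.
Stable partition: {q0,q6,q9,q10} | {q5,q8,q11} | {q3,q4,q7} | {q2} | {q1} — 5 equivalence classes.
State q0 belongs to the block {q0,q6,q9,q10}, which has 4 states.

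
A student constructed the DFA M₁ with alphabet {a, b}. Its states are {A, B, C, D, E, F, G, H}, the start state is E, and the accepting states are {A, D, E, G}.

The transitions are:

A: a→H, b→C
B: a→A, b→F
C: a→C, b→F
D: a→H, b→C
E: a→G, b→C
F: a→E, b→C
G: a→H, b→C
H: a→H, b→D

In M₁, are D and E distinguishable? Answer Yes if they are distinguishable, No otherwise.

Yes

Reachable states from the start: {C,D,E,F,G,H}. Unreachable: {A,B} — drop them.
P0 = {D,E,G} | {C,F,H}.
Split {D,E,G} by δ(·,a) → {D,G} and {E}.
Split {C,F,H} by δ(·,a) → {C,H} and {F}.
Refine {C,H} on symbol b: members go to different blocks, giving {C} and {H}.
The partition is now stable with 5 blocks: {D,G} | {C} | {E} | {F} | {H}.
D and E end up in different blocks, so they are distinguishable. For instance, the string 'a' is accepted from only E.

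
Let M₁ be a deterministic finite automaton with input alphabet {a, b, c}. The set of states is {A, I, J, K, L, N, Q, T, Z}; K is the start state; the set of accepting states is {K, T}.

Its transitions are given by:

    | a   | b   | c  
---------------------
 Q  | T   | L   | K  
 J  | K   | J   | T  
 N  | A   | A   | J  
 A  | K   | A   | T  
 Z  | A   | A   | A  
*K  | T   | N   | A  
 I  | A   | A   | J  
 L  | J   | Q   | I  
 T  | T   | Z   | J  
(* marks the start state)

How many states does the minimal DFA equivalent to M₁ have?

3

First remove the unreachable states {I,L,Q}; 6 states remain.
Initial partition by acceptance: {K,T} | {A,J,N,Z}.
On input a, block {A,J,N,Z} splits into {A,J} and {N,Z}.
The partition is now stable with 3 blocks: {K,T} | {A,J} | {N,Z}.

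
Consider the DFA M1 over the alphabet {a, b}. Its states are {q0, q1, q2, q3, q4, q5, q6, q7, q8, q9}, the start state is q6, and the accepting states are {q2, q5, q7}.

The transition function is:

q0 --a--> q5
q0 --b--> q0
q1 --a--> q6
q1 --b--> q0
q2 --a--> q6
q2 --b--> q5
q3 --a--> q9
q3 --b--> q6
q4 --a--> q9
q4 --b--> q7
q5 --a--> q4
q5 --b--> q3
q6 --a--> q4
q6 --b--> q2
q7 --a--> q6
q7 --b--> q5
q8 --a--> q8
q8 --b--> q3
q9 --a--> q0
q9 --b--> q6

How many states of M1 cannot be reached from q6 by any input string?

No path from q6 leads to q1, q8; the other 8 states are all reachable.

2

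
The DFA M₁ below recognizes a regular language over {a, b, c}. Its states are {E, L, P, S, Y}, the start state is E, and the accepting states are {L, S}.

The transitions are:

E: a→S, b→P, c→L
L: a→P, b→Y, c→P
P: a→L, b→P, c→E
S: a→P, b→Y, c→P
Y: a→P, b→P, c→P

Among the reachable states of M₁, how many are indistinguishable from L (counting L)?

P0 = {L,S} | {E,P,Y}.
Refine {E,P,Y} on symbol a: members go to different blocks, giving {E,P} and {Y}.
On input c, block {E,P} splits into {E} and {P}.
Stable partition: {L,S} | {E} | {Y} | {P} — 4 equivalence classes.
State L belongs to the block {L,S}, which has 2 states.

2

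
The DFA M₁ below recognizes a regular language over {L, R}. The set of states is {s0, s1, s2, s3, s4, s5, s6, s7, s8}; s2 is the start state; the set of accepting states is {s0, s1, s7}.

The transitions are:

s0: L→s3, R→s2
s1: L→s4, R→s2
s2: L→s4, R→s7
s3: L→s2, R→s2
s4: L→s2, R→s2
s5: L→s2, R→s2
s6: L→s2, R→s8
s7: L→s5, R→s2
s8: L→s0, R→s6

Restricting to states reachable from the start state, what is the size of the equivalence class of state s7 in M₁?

States {s0,s1,s3,s6,s8} cannot be reached from the start state, so discard them.
Start with accepting vs non-accepting: {s7} | {s2,s4,s5}.
On input R, block {s2,s4,s5} splits into {s4,s5} and {s2}.
No further refinement is possible. Final partition (3 blocks): {s7} | {s4,s5} | {s2}.
State s7 belongs to the block {s7}, which has 1 states.

1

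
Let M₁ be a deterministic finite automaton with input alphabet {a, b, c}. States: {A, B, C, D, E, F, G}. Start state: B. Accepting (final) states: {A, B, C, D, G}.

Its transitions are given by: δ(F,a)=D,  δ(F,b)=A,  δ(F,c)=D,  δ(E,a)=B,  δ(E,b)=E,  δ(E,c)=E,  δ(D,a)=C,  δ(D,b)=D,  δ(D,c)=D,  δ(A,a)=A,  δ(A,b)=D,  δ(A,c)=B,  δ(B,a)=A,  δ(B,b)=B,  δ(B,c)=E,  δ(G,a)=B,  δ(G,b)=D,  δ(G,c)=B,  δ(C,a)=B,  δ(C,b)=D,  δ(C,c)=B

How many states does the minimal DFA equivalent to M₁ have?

First remove the unreachable states {F,G}; 5 states remain.
P0 = {A,B,C,D} | {E}.
Refine {A,B,C,D} on symbol c: members go to different blocks, giving {A,C,D} and {B}.
Refine {A,C,D} on symbol a: members go to different blocks, giving {A,D} and {C}.
Split {A,D} by δ(·,a) → {A} and {D}.
Stable partition: {A} | {E} | {B} | {C} | {D} — 5 equivalence classes.

5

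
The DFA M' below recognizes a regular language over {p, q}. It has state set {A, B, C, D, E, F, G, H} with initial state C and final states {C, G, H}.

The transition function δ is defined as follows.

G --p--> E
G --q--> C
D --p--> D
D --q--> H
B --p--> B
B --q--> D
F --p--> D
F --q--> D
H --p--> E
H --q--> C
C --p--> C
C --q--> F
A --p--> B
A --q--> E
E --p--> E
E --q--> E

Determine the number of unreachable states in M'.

3

Starting at C and following transitions, the reachable set is {C, D, E, F, H}. That leaves A, B, G unreachable — 3 in total.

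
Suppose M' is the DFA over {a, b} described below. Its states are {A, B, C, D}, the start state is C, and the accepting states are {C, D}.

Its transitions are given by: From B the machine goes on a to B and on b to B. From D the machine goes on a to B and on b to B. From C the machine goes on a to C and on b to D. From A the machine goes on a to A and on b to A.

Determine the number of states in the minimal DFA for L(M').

3

States {A} cannot be reached from the start state, so discard them.
Start with accepting vs non-accepting: {C,D} | {B}.
On input a, block {C,D} splits into {C} and {D}.
No further refinement is possible. Final partition (3 blocks): {C} | {B} | {D}.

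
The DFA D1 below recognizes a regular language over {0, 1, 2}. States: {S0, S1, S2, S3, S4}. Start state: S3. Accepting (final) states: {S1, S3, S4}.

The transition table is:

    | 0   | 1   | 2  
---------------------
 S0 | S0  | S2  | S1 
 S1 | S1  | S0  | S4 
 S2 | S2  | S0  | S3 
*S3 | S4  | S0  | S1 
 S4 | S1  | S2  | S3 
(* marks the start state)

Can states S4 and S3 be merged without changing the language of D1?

P0 = {S1,S3,S4} | {S0,S2}.
The partition is now stable with 2 blocks: {S1,S3,S4} | {S0,S2}.
S4 and S3 lie in the same block of the stable partition, so they are equivalent — no string distinguishes them.

Yes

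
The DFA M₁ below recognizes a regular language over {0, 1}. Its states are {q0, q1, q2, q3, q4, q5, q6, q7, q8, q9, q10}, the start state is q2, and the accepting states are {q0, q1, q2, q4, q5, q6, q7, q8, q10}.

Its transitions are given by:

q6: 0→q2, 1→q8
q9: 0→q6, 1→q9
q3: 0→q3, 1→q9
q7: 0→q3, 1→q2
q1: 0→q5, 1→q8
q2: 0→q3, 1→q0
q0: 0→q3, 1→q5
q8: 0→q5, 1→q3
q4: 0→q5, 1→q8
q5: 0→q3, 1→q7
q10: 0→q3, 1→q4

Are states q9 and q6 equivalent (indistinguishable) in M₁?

No

States {q1,q4,q10} cannot be reached from the start state, so discard them.
Initial partition by acceptance: {q0,q2,q5,q6,q7,q8} | {q3,q9}.
Refine {q0,q2,q5,q6,q7,q8} on symbol 0: members go to different blocks, giving {q0,q2,q5,q7} and {q6,q8}.
Split {q3,q9} by δ(·,0) → {q3} and {q9}.
Refine {q6,q8} on symbol 1: members go to different blocks, giving {q6} and {q8}.
No further refinement is possible. Final partition (5 blocks): {q0,q2,q5,q7} | {q3} | {q6} | {q9} | {q8}.
q9 and q6 end up in different blocks, so they are distinguishable. For instance, the string 'ε' is accepted from only q6.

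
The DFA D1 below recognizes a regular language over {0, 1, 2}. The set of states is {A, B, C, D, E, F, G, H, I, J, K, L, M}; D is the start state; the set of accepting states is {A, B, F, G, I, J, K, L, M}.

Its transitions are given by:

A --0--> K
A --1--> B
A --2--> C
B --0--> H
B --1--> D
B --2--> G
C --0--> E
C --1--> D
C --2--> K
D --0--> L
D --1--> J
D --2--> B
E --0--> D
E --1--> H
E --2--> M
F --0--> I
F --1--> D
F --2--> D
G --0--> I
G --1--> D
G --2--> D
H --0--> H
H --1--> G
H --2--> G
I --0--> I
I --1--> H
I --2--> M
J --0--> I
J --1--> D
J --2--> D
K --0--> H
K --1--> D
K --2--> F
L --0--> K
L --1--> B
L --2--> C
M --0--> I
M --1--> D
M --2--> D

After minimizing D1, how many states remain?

States {A} cannot be reached from the start state, so discard them.
P0 = {B,F,G,I,J,K,L,M} | {C,D,E,H}.
Split {B,F,G,I,J,K,L,M} by δ(·,0) → {F,G,I,J,L,M} and {B,K}.
Split {F,G,I,J,L,M} by δ(·,0) → {F,G,I,J,M} and {L}.
Split {F,G,I,J,M} by δ(·,2) → {F,G,J,M} and {I}.
Split {C,D,E,H} by δ(·,0) → {C,E,H} and {D}.
Split {C,E,H} by δ(·,0) → {C,H} and {E}.
Refine {C,H} on symbol 0: members go to different blocks, giving {C} and {H}.
The partition is now stable with 8 blocks: {F,G,J,M} | {C} | {B,K} | {L} | {I} | {D} | {E} | {H}.

8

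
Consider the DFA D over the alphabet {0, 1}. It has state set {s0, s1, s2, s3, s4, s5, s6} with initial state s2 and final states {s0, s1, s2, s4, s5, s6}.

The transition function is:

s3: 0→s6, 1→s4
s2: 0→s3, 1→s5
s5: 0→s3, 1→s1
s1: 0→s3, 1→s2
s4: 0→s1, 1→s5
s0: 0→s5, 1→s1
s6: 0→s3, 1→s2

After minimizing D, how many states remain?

First remove the unreachable states {s0}; 6 states remain.
P0 = {s1,s2,s4,s5,s6} | {s3}.
On input 0, block {s1,s2,s4,s5,s6} splits into {s1,s2,s5,s6} and {s4}.
Stable partition: {s1,s2,s5,s6} | {s3} | {s4} — 3 equivalence classes.

3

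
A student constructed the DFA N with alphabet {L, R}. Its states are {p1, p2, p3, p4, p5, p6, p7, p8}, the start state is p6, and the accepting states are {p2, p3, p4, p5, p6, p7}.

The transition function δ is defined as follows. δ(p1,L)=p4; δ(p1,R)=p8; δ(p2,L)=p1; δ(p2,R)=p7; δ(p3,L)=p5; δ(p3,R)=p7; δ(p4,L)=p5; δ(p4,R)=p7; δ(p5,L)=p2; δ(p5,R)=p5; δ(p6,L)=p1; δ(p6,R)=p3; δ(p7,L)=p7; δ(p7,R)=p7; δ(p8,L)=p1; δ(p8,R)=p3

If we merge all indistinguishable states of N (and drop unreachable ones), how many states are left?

7

Start with accepting vs non-accepting: {p2,p3,p4,p5,p6,p7} | {p1,p8}.
Split {p2,p3,p4,p5,p6,p7} by δ(·,L) → {p3,p4,p5,p7} and {p2,p6}.
On input L, block {p3,p4,p5,p7} splits into {p3,p4,p7} and {p5}.
Refine {p3,p4,p7} on symbol L: members go to different blocks, giving {p3,p4} and {p7}.
On input L, block {p1,p8} splits into {p1} and {p8}.
On input R, block {p2,p6} splits into {p2} and {p6}.
Stable partition: {p3,p4} | {p1} | {p2} | {p5} | {p7} | {p8} | {p6} — 7 equivalence classes.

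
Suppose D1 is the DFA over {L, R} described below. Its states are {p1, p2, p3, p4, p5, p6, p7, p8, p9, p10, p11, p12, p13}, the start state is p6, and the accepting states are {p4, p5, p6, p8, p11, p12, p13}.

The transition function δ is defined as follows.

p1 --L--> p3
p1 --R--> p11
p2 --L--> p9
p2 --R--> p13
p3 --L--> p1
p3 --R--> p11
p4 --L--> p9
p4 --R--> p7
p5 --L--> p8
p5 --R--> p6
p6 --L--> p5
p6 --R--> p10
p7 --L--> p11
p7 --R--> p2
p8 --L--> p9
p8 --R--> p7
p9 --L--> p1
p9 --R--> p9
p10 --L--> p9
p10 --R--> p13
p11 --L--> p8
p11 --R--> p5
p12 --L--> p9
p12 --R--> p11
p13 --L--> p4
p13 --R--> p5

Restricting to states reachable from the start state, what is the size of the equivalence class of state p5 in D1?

Reachable states from the start: {p1,p2,p3,p4,p5,p6,p7,p8,p9,p10,p11,p13}. Unreachable: {p12} — drop them.
Initial partition by acceptance: {p4,p5,p6,p8,p11,p13} | {p1,p2,p3,p7,p9,p10}.
Split {p4,p5,p6,p8,p11,p13} by δ(·,L) → {p5,p6,p11,p13} and {p4,p8}.
On input L, block {p5,p6,p11,p13} splits into {p5,p11,p13} and {p6}.
On input R, block {p5,p11,p13} splits into {p11,p13} and {p5}.
On input L, block {p1,p2,p3,p7,p9,p10} splits into {p1,p2,p3,p9,p10} and {p7}.
Split {p1,p2,p3,p9,p10} by δ(·,R) → {p1,p2,p3,p10} and {p9}.
On input L, block {p1,p2,p3,p10} splits into {p1,p3} and {p2,p10}.
The partition is now stable with 8 blocks: {p11,p13} | {p1,p3} | {p4,p8} | {p6} | {p5} | {p7} | {p9} | {p2,p10}.
The equivalence class containing p5 is {p5}, of size 1.

1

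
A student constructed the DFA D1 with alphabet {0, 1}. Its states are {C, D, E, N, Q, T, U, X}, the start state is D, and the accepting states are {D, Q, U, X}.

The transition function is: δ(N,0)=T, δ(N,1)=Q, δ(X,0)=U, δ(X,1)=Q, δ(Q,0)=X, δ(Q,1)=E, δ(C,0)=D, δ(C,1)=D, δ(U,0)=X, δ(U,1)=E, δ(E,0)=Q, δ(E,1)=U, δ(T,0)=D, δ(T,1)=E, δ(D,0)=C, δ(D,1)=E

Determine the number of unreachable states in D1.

2

BFS from D reaches {C, D, E, Q, U, X}; the 2 state(s) N, T are never visited.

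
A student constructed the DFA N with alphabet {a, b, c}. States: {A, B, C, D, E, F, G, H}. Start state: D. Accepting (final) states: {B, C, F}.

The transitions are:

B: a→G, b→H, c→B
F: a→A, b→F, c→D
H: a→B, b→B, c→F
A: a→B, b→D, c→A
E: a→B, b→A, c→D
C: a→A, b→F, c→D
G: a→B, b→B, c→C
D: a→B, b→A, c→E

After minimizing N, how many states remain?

4

Start with accepting vs non-accepting: {B,C,F} | {A,D,E,G,H}.
On input b, block {B,C,F} splits into {C,F} and {B}.
Refine {A,D,E,G,H} on symbol b: members go to different blocks, giving {A,D,E} and {G,H}.
The partition is now stable with 4 blocks: {C,F} | {A,D,E} | {B} | {G,H}.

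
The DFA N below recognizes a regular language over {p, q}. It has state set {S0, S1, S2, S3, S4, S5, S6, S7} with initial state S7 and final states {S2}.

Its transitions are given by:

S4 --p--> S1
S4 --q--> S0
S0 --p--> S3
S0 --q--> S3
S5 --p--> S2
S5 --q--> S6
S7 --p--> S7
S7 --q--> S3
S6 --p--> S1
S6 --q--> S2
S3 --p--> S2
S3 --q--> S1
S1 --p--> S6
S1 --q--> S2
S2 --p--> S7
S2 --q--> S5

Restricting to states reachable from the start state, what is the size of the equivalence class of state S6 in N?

2

States {S0,S4} cannot be reached from the start state, so discard them.
Initial partition by acceptance: {S2} | {S1,S3,S5,S6,S7}.
Split {S1,S3,S5,S6,S7} by δ(·,p) → {S1,S6,S7} and {S3,S5}.
On input q, block {S1,S6,S7} splits into {S1,S6} and {S7}.
No further refinement is possible. Final partition (4 blocks): {S2} | {S1,S6} | {S3,S5} | {S7}.
State S6 belongs to the block {S1,S6}, which has 2 states.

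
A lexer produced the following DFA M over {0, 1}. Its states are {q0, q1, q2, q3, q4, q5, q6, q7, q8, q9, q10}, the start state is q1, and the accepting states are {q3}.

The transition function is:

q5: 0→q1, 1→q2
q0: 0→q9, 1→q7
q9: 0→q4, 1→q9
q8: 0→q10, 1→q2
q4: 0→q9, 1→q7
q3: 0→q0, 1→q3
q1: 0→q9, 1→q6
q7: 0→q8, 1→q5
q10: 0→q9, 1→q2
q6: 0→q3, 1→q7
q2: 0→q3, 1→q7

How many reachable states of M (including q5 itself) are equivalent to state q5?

2

Start with accepting vs non-accepting: {q3} | {q0,q1,q2,q4,q5,q6,q7,q8,q9,q10}.
On input 0, block {q0,q1,q2,q4,q5,q6,q7,q8,q9,q10} splits into {q0,q1,q4,q5,q7,q8,q9,q10} and {q2,q6}.
Refine {q0,q1,q4,q5,q7,q8,q9,q10} on symbol 1: members go to different blocks, giving {q0,q4,q7,q9} and {q1,q5,q8,q10}.
Refine {q0,q4,q7,q9} on symbol 0: members go to different blocks, giving {q0,q4,q9} and {q7}.
Split {q0,q4,q9} by δ(·,1) → {q0,q4} and {q9}.
Split {q1,q5,q8,q10} by δ(·,0) → {q1,q10} and {q5,q8}.
The partition is now stable with 7 blocks: {q3} | {q0,q4} | {q2,q6} | {q1,q10} | {q7} | {q9} | {q5,q8}.
The equivalence class containing q5 is {q5,q8}, of size 2.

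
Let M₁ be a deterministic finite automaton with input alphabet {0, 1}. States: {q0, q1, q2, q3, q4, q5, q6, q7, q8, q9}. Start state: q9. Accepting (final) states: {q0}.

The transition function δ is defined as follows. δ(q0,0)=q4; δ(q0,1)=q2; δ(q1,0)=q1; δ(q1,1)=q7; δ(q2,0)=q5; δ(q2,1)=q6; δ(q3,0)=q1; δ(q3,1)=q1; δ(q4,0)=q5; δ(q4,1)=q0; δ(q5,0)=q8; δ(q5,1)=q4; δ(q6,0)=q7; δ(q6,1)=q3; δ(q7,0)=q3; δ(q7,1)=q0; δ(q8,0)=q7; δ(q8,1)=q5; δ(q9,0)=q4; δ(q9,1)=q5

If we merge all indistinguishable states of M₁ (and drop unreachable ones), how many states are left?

10

P0 = {q0} | {q1,q2,q3,q4,q5,q6,q7,q8,q9}.
On input 1, block {q1,q2,q3,q4,q5,q6,q7,q8,q9} splits into {q1,q2,q3,q5,q6,q8,q9} and {q4,q7}.
On input 0, block {q1,q2,q3,q5,q6,q8,q9} splits into {q1,q2,q3,q5} and {q6,q8,q9}.
Split {q1,q2,q3,q5} by δ(·,0) → {q1,q2,q3} and {q5}.
Split {q1,q2,q3} by δ(·,0) → {q1,q3} and {q2}.
On input 1, block {q1,q3} splits into {q1} and {q3}.
Refine {q4,q7} on symbol 0: members go to different blocks, giving {q4} and {q7}.
On input 0, block {q6,q8,q9} splits into {q6,q8} and {q9}.
On input 1, block {q6,q8} splits into {q6} and {q8}.
Stable partition: {q0} | {q1} | {q4} | {q6} | {q5} | {q2} | {q3} | {q7} | {q9} | {q8} — 10 equivalence classes.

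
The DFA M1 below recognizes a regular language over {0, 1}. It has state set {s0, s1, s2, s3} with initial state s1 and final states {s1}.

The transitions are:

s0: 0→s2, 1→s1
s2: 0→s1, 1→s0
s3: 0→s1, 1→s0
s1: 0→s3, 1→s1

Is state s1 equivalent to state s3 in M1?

Initial partition by acceptance: {s1} | {s0,s2,s3}.
Refine {s0,s2,s3} on symbol 0: members go to different blocks, giving {s2,s3} and {s0}.
The partition is now stable with 3 blocks: {s1} | {s2,s3} | {s0}.
s1 and s3 end up in different blocks, so they are distinguishable. For instance, the string 'ε' is accepted from only s1.

No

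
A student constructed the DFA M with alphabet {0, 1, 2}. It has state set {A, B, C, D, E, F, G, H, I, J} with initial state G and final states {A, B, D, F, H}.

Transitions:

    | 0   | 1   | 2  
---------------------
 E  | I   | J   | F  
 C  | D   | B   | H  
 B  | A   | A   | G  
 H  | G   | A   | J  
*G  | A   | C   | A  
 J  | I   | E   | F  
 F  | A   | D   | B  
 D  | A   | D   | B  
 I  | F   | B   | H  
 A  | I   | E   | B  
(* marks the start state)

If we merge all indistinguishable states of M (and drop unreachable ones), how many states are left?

7

All states are reachable from the start state.
Initial partition by acceptance: {A,B,D,F,H} | {C,E,G,I,J}.
On input 0, block {A,B,D,F,H} splits into {B,D,F} and {A,H}.
Refine {B,D,F} on symbol 1: members go to different blocks, giving {D,F} and {B}.
Refine {C,E,G,I,J} on symbol 0: members go to different blocks, giving {C,I} and {E,J} and {G}.
Split {A,H} by δ(·,0) → {A} and {H}.
Stable partition: {D,F} | {C,I} | {A} | {B} | {E,J} | {G} | {H} — 7 equivalence classes.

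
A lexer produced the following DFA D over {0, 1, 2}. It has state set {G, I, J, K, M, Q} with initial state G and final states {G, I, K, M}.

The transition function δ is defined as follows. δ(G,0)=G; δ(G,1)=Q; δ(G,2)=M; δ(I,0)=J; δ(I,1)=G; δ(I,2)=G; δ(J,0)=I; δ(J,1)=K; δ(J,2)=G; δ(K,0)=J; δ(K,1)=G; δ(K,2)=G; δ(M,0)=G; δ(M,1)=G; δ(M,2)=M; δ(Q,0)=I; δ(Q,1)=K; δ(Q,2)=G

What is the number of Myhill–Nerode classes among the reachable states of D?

P0 = {G,I,K,M} | {J,Q}.
Split {G,I,K,M} by δ(·,0) → {I,K} and {G,M}.
Split {G,M} by δ(·,1) → {G} and {M}.
No further refinement is possible. Final partition (4 blocks): {I,K} | {J,Q} | {G} | {M}.

4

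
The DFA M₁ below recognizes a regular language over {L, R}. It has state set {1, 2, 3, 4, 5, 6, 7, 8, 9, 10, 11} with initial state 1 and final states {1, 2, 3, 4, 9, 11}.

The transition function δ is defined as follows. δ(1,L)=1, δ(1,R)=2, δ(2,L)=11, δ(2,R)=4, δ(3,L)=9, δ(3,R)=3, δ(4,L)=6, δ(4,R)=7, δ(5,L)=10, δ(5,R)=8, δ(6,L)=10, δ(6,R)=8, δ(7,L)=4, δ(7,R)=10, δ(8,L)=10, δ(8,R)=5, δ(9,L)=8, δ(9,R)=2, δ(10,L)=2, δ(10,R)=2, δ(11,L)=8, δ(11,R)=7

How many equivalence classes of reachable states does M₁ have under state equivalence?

First remove the unreachable states {3,9}; 9 states remain.
Initial partition by acceptance: {1,2,4,11} | {5,6,7,8,10}.
On input L, block {1,2,4,11} splits into {1,2} and {4,11}.
On input L, block {1,2} splits into {1} and {2}.
Split {5,6,7,8,10} by δ(·,L) → {5,6,8} and {7} and {10}.
The partition is now stable with 6 blocks: {1} | {5,6,8} | {4,11} | {2} | {7} | {10}.

6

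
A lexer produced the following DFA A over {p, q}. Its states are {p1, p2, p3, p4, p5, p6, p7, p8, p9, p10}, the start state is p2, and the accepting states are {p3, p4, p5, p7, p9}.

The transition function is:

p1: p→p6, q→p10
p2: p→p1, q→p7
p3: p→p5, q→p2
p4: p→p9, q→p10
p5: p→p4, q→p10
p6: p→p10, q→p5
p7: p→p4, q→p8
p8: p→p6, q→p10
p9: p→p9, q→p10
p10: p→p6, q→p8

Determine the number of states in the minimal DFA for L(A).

3

First remove the unreachable states {p3}; 9 states remain.
Start with accepting vs non-accepting: {p4,p5,p7,p9} | {p1,p2,p6,p8,p10}.
On input q, block {p1,p2,p6,p8,p10} splits into {p1,p8,p10} and {p2,p6}.
No further refinement is possible. Final partition (3 blocks): {p4,p5,p7,p9} | {p1,p8,p10} | {p2,p6}.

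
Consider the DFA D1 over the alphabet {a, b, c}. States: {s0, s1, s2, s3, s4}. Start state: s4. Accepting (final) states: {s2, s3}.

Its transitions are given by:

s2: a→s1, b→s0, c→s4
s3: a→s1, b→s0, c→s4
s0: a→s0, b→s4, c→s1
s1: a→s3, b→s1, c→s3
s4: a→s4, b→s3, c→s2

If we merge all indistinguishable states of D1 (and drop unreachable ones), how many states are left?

All states are reachable from the start state.
Start with accepting vs non-accepting: {s2,s3} | {s0,s1,s4}.
Split {s0,s1,s4} by δ(·,a) → {s0,s4} and {s1}.
Split {s0,s4} by δ(·,b) → {s0} and {s4}.
No further refinement is possible. Final partition (4 blocks): {s2,s3} | {s0} | {s1} | {s4}.

4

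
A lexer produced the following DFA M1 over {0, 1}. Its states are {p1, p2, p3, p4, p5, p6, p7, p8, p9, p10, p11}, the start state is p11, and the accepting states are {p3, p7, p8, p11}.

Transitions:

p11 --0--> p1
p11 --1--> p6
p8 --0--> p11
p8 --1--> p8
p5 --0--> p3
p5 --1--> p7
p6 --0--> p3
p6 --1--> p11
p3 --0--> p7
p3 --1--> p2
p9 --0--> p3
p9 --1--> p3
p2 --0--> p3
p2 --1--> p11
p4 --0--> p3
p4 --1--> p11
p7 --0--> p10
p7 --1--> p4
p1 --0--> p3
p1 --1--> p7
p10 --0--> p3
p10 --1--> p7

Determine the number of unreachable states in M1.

Starting at p11 and following transitions, the reachable set is {p1, p2, p3, p4, p6, p7, p10, p11}. That leaves p5, p8, p9 unreachable — 3 in total.

3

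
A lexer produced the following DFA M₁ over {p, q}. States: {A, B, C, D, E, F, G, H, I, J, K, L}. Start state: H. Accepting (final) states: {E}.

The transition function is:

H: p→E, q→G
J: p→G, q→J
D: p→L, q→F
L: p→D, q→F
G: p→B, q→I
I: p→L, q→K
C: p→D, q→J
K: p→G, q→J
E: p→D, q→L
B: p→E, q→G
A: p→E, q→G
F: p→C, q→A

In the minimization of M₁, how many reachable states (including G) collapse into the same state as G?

Every state is reachable, so we keep all 12.
Start with accepting vs non-accepting: {E} | {A,B,C,D,F,G,H,I,J,K,L}.
Split {A,B,C,D,F,G,H,I,J,K,L} by δ(·,p) → {C,D,F,G,I,J,K,L} and {A,B,H}.
Split {C,D,F,G,I,J,K,L} by δ(·,p) → {C,D,F,I,J,K,L} and {G}.
Refine {C,D,F,I,J,K,L} on symbol p: members go to different blocks, giving {C,D,F,I,L} and {J,K}.
Refine {C,D,F,I,L} on symbol q: members go to different blocks, giving {C,I} and {D,L} and {F}.
Stable partition: {E} | {C,I} | {A,B,H} | {G} | {J,K} | {D,L} | {F} — 7 equivalence classes.
State G belongs to the block {G}, which has 1 states.

1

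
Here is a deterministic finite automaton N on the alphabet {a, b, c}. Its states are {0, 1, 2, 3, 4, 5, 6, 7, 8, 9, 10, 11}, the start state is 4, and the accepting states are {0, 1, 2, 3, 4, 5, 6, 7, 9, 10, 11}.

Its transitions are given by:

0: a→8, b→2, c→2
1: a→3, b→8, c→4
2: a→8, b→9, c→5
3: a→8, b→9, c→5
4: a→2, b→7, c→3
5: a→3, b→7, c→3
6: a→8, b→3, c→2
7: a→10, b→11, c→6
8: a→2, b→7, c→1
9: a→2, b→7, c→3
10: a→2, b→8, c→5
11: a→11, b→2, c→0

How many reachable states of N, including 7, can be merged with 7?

1

All states are reachable from the start state.
Start with accepting vs non-accepting: {0,1,2,3,4,5,6,7,9,10,11} | {8}.
Split {0,1,2,3,4,5,6,7,9,10,11} by δ(·,a) → {1,4,5,7,9,10,11} and {0,2,3,6}.
Split {1,4,5,7,9,10,11} by δ(·,a) → {1,4,5,9,10} and {7,11}.
Split {1,4,5,9,10} by δ(·,b) → {4,5,9} and {1,10}.
Refine {0,2,3,6} on symbol b: members go to different blocks, giving {0,6} and {2,3}.
Split {7,11} by δ(·,a) → {7} and {11}.
No further refinement is possible. Final partition (7 blocks): {4,5,9} | {8} | {0,6} | {7} | {1,10} | {2,3} | {11}.
The equivalence class containing 7 is {7}, of size 1.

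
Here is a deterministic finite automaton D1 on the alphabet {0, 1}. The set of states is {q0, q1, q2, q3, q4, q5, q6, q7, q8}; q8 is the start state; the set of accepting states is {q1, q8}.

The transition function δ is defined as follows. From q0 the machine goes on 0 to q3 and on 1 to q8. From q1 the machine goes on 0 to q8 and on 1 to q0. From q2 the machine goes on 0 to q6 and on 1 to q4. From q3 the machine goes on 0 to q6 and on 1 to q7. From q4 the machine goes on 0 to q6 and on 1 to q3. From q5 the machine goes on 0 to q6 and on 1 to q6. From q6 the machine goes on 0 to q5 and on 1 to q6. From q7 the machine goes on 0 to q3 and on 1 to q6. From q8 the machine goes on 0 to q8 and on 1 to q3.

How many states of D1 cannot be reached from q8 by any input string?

4

No path from q8 leads to q0, q1, q2, q4; the other 5 states are all reachable.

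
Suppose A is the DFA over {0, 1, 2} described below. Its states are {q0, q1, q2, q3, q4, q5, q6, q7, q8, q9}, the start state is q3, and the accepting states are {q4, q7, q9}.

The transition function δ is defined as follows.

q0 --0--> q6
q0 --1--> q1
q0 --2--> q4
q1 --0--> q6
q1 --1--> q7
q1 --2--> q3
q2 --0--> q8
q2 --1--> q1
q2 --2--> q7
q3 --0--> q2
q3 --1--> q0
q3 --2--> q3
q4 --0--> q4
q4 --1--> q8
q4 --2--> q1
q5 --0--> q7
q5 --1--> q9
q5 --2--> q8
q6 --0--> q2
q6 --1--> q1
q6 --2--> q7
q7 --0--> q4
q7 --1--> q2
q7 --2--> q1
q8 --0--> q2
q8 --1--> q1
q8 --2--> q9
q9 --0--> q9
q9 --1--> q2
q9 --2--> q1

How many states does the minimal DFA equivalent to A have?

4

States {q5} cannot be reached from the start state, so discard them.
P0 = {q4,q7,q9} | {q0,q1,q2,q3,q6,q8}.
Refine {q0,q1,q2,q3,q6,q8} on symbol 1: members go to different blocks, giving {q0,q2,q3,q6,q8} and {q1}.
Split {q0,q2,q3,q6,q8} by δ(·,1) → {q0,q2,q6,q8} and {q3}.
The partition is now stable with 4 blocks: {q4,q7,q9} | {q0,q2,q6,q8} | {q1} | {q3}.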